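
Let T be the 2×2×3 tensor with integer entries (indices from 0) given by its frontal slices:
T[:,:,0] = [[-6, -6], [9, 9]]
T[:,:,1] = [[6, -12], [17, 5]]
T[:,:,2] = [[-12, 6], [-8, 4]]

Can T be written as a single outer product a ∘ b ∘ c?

The mode-3 unfolding of T (rows indexed by k, columns by (i,j) = (0,0), (0,1), (1,0), (1,1)) is [[-6, -6, 9, 9], [6, -12, 17, 5], [-12, 6, -8, 4]].
There the 2×2 minor on rows k ∈ {0, 1}, columns (i,j) ∈ {(0,0), (0,1)} is det [[-6, -6], [6, -12]] = 108 ≠ 0, so this unfolding has rank ≥ 2; CP rank is at least every unfolding rank, so rank(T) ≥ 2.
In particular rank(T) ≥ 2 > 1, so T is not rank-1.

No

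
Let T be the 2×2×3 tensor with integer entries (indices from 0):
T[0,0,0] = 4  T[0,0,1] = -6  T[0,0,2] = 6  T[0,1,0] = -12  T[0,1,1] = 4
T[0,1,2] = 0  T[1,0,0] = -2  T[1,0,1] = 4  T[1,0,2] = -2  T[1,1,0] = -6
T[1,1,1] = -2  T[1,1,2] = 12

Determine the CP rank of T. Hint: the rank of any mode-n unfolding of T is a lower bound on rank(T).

Lower bound: the mode-3 unfolding of T (rows indexed by k, columns by (i,j) = (0,0), (0,1), (1,0), (1,1)) is [[4, -12, -2, -6], [-6, 4, 4, -2], [6, 0, -2, 12]].
There the 3×3 minor on rows k ∈ {0, 1, 2}, columns (i,j) ∈ {(0,0), (0,1), (1,0)} is det [[4, -12, -2], [-6, 4, 4], [6, 0, -2]] = -128 ≠ 0, so this unfolding has rank ≥ 3; CP rank is at least every unfolding rank, so rank(T) ≥ 3. (Flattening ranks never certify an upper bound on CP rank; for that we must actually write T with 3 rank-1 terms.)
Upper bound: T is a sum of 3 rank-1 terms, T = (1, -1) ⊗ (1, 0) ⊗ (0, -2, -2) + (1, 1) ⊗ (0, 1) ⊗ (-8, 0, 8) + (2, -1) ⊗ (1, -1) ⊗ (2, -2, 4) (one valid choice — decompositions are not unique — normalised so each a, b is primitive with positive first nonzero entry; check it by expanding all entries), so rank(T) ≤ 3.
These bounds meet, so rank(T) = 3.

3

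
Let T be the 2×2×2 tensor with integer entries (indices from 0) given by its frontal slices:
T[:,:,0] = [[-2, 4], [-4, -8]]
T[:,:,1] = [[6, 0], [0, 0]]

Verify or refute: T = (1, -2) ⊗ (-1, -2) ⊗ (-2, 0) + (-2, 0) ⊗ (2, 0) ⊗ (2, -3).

No

Reconstruct entry (0,0,0) from the claimed factors: Σₗ aₗ[0]bₗ[0]cₗ[0] = (1)·(-1)·(-2) + (-2)·(2)·(2) = -6, but T[0,0,0] = -2. The claim is false.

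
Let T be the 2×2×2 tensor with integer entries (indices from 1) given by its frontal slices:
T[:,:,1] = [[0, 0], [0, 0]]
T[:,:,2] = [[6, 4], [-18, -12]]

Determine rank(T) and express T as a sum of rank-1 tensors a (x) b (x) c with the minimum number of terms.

Lower bound: T ≠ 0 (e.g. T[1,1,2] = 6), so rank(T) ≥ 1.
Upper bound: the mode-1 fibre T[:,1,2] = [6, -18] gives a = [1, -3] (primitive direction); the mode-2 fibre T[1,:,2] = [6, 4] gives b = [3, 2]; then c[k] = T[1,1,k] / (a[1]·b[1]) = [0, 6] / 3 = [0, 2].
Expanding [1, -3] (x) [3, 2] (x) [0, 2] reproduces all 8 entries of T, so T = [1, -3] (x) [3, 2] (x) [0, 2] and rank(T) ≤ 1.
These bounds meet, so rank(T) = 1.

rank(T) = 1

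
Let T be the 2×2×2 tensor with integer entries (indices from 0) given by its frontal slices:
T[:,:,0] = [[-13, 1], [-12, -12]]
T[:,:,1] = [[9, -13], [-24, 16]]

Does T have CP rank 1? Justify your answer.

The mode-3 unfolding of T (rows indexed by k, columns by (i,j) = (0,0), (0,1), (1,0), (1,1)) is [[-13, 1, -12, -12], [9, -13, -24, 16]].
There the 2×2 minor on rows k ∈ {0, 1}, columns (i,j) ∈ {(0,0), (0,1)} is det [[-13, 1], [9, -13]] = 160 ≠ 0, so this unfolding has rank ≥ 2; CP rank is at least every unfolding rank, so rank(T) ≥ 2.
In particular rank(T) ≥ 2 > 1, so T is not rank-1.

No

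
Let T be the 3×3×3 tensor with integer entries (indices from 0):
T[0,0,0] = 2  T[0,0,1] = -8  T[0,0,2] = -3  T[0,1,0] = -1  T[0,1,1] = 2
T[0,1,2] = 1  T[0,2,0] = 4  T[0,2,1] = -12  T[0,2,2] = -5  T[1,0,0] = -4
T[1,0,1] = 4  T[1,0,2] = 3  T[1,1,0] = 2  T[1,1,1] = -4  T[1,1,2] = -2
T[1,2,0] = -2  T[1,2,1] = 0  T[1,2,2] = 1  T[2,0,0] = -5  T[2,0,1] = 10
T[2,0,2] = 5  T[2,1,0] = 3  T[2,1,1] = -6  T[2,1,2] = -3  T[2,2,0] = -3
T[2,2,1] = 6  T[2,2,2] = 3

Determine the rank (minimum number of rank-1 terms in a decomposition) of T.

Lower bound: the mode-1 unfolding of T (rows indexed by i, columns by (j,k) = (0,0), (0,1), (0,2), (1,0), (1,1), (1,2), (2,0), (2,1), (2,2)) is [[2, -8, -3, -1, 2, 1, 4, -12, -5], [-4, 4, 3, 2, -4, -2, -2, 0, 1], [-5, 10, 5, 3, -6, -3, -3, 6, 3]].
There the 3×3 minor on rows i ∈ {0, 1, 2}, columns (j,k) ∈ {(0,0), (0,1), (1,0)} is det [[2, -8, -1], [-4, 4, 2], [-5, 10, 3]] = -12 ≠ 0, so this unfolding has rank ≥ 3; CP rank is at least every unfolding rank, so rank(T) ≥ 3. (This is only a lower bound: in general the CP rank may exceed every unfolding rank, so we still need to exhibit 3 rank-1 terms summing to T.)
Upper bound: T is a sum of 3 rank-1 terms, T = [1, 1, 0] (x) [1, 0, 1] (x) [-1, -2, 0] + [1, 1, 1] (x) [1, -1, -1] (x) [-1, 2, 1] + [2, -1, -2] (x) [2, -1, 2] (x) [1, -2, -1] (written with every a and b primitive with positive leading entry and the scale carried by c; CP decompositions are not unique, and this one is verified by expanding entrywise), so rank(T) ≤ 3.
These bounds meet, so rank(T) = 3.

3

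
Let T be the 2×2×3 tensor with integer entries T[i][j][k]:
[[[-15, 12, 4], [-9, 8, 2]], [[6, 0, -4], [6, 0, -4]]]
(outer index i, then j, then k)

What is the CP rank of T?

Lower bound: the mode-3 unfolding of T (rows indexed by k, columns by (i,j) = (0,0), (0,1), (1,0), (1,1)) is [[-15, -9, 6, 6], [12, 8, 0, 0], [4, 2, -4, -4]].
There the 2×2 minor on rows k ∈ {0, 1}, columns (i,j) ∈ {(0,0), (0,1)} is det [[-15, -9], [12, 8]] = -12 ≠ 0, so this unfolding has rank ≥ 2; CP rank is at least every unfolding rank, so rank(T) ≥ 2. (This is only a lower bound: in general the CP rank may exceed every unfolding rank, so we still need to exhibit 2 rank-1 terms summing to T.)
Upper bound — finding two terms. Write S_k = T[:,:,k] for the frontal slices: S₀ = [[-15, -9], [6, 6]], S₁ = [[12, 8], [0, 0]], S₂ = [[4, 2], [-4, -4]].
If T = a₁ (x) b₁ (x) c₁ + a₂ (x) b₂ (x) c₂ then each S_k = c₁[k]·a₁b₁ᵀ + c₂[k]·a₂b₂ᵀ. S₀ and S₁ are linearly independent, so a₁b₁ᵀ and a₂b₂ᵀ must span the same plane of matrices: they are the rank-1 matrices of the form x·S₀ + y·S₁.
det(x·S₀ + y·S₁) is −36·x² + 24·xy = (-12)·(3·x − 2·y)(x), vanishing at (x:y) = (2:3) and (0:1).
M₁ = 2·S₀ + 3·S₁ = [[6, 6], [12, 12]] = 6·(1, 2)(1, 1)ᵀ and M₂ = S₁ = [[12, 8], [0, 0]] = 4·(1, 0)(3, 2)ᵀ, so take a₁ = (1, 2), b₁ = (1, 1), a₂ = (1, 0), b₂ = (3, 2).
Each slice is an integer combination of E₁ = a₁b₁ᵀ and E₂ = a₂b₂ᵀ: S₀ = 3·E₁ − 6·E₂, S₁ = 4·E₂, S₂ = −2·E₁ + 2·E₂; reading off coefficients, c₁ = (3, 0, -2) and c₂ = (-6, 4, 2).
Hence T = (1, 2) (x) (1, 1) (x) (3, 0, -2) + (1, 0) (x) (3, 2) (x) (-6, 4, 2), so rank(T) ≤ 2.
These bounds meet, so rank(T) = 2.

2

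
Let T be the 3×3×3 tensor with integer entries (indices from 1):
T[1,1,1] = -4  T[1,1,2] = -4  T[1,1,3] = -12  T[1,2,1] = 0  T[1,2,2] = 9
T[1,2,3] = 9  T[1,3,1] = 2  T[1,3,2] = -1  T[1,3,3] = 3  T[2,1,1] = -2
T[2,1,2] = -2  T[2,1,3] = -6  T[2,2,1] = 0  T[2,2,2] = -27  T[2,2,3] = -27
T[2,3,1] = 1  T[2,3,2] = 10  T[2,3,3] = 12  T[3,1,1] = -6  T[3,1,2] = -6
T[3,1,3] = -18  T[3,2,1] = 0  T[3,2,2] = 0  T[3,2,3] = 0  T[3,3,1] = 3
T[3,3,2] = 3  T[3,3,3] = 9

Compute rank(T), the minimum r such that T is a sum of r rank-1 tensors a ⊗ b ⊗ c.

Lower bound: the mode-1 unfolding of T (rows indexed by i, columns by (j,k) = (1,1), (1,2), (1,3), (2,1), (2,2), (2,3), (3,1), (3,2), (3,3)) is [[-4, -4, -12, 0, 9, 9, 2, -1, 3], [-2, -2, -6, 0, -27, -27, 1, 10, 12], [-6, -6, -18, 0, 0, 0, 3, 3, 9]].
There the 2×2 minor on rows i ∈ {1, 2}, columns (j,k) ∈ {(1,1), (2,2)} is det [[-4, 9], [-2, -27]] = 126 ≠ 0, so this unfolding has rank ≥ 2; CP rank is at least every unfolding rank, so rank(T) ≥ 2. (This is only a lower bound: in general the CP rank may exceed every unfolding rank, so we still need to exhibit 2 rank-1 terms summing to T.)
Upper bound — finding two terms. Write S_k = T[:,:,k] for the frontal slices: S₁ = [[-4, 0, 2], [-2, 0, 1], [-6, 0, 3]], S₂ = [[-4, 9, -1], [-2, -27, 10], [-6, 0, 3]], S₃ = [[-12, 9, 3], [-6, -27, 12], [-18, 0, 9]].
If T = a₁ ⊗ b₁ ⊗ c₁ + a₂ ⊗ b₂ ⊗ c₂ then each S_k = c₁[k]·a₁b₁ᵀ + c₂[k]·a₂b₂ᵀ. S₁ and S₂ are linearly independent, so a₁b₁ᵀ and a₂b₂ᵀ must span the same plane of matrices: they are the rank-1 matrices of the form x·S₁ + y·S₂.
The 2×2 minor of x·S₁ + y·S₂ on rows {1,2}, columns {1,2} is 126·xy + 126·y² = 126·(y)(x + y), vanishing at (x:y) = (1:0) and (1:-1).
M₁ = S₁ = [[-4, 0, 2], [-2, 0, 1], [-6, 0, 3]] = −[2, 1, 3][2, 0, -1]ᵀ and M₂ = S₁ − S₂ = [[0, -9, 3], [0, 27, -9], [0, 0, 0]] = (-3)·[1, -3, 0][0, 3, -1]ᵀ, so take a₁ = [2, 1, 3], b₁ = [2, 0, -1], a₂ = [1, -3, 0], b₂ = [0, 3, -1].
Each slice is an integer combination of E₁ = a₁b₁ᵀ and E₂ = a₂b₂ᵀ: S₁ = −E₁, S₂ = −E₁ + 3·E₂, S₃ = −3·E₁ + 3·E₂; reading off coefficients, c₁ = [-1, -1, -3] and c₂ = [0, 3, 3].
Hence T = [2, 1, 3] ⊗ [2, 0, -1] ⊗ [-1, -1, -3] + [1, -3, 0] ⊗ [0, 3, -1] ⊗ [0, 3, 3], so rank(T) ≤ 2.
These bounds meet, so rank(T) = 2.

2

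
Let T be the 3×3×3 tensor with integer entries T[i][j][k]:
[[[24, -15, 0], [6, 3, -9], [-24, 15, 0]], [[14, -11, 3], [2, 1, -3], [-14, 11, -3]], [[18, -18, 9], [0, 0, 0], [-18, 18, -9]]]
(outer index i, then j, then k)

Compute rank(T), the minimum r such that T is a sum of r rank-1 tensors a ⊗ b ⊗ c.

2

Lower bound: the mode-3 unfolding of T (rows indexed by k, columns by (i,j) = (0,0), (0,1), (0,2), (1,0), (1,1), (1,2), (2,0), (2,1), (2,2)) is [[24, 6, -24, 14, 2, -14, 18, 0, -18], [-15, 3, 15, -11, 1, 11, -18, 0, 18], [0, -9, 0, 3, -3, -3, 9, 0, -9]].
There the 2×2 minor on rows k ∈ {0, 1}, columns (i,j) ∈ {(0,0), (0,1)} is det [[24, 6], [-15, 3]] = 162 ≠ 0, so this unfolding has rank ≥ 2; CP rank is at least every unfolding rank, so rank(T) ≥ 2. (Flattening ranks never certify an upper bound on CP rank; for that we must actually write T with 2 rank-1 terms.)
Upper bound — finding two terms. Write S_k = T[:,:,k] for the frontal slices: S₀ = [[24, 6, -24], [14, 2, -14], [18, 0, -18]], S₁ = [[-15, 3, 15], [-11, 1, 11], [-18, 0, 18]], S₂ = [[0, -9, 0], [3, -3, -3], [9, 0, -9]].
If T = a₁ ⊗ b₁ ⊗ c₁ + a₂ ⊗ b₂ ⊗ c₂ then each S_k = c₁[k]·a₁b₁ᵀ + c₂[k]·a₂b₂ᵀ. S₀ and S₁ are linearly independent, so a₁b₁ᵀ and a₂b₂ᵀ must span the same plane of matrices: they are the rank-1 matrices of the form x·S₀ + y·S₁.
The 2×2 minor of x·S₀ + y·S₁ on rows {0,1}, columns {0,1} is −36·x² + 18·xy + 18·y² = (-18)·(x − y)(2·x + y), vanishing at (x:y) = (1:1) and (1:-2).
M₁ = S₀ + S₁ = [[9, 9, -9], [3, 3, -3], [0, 0, 0]] = 3·[3, 1, 0][1, 1, -1]ᵀ and M₂ = S₀ − 2·S₁ = [[54, 0, -54], [36, 0, -36], [54, 0, -54]] = 18·[3, 2, 3][1, 0, -1]ᵀ, so take a₁ = [3, 1, 0], b₁ = [1, 1, -1], a₂ = [3, 2, 3], b₂ = [1, 0, -1].
Each slice is an integer combination of E₁ = a₁b₁ᵀ and E₂ = a₂b₂ᵀ: S₀ = 2·E₁ + 6·E₂, S₁ = E₁ − 6·E₂, S₂ = −3·E₁ + 3·E₂; reading off coefficients, c₁ = [2, 1, -3] and c₂ = [6, -6, 3].
Hence T = [3, 1, 0] ⊗ [1, 1, -1] ⊗ [2, 1, -3] + [3, 2, 3] ⊗ [1, 0, -1] ⊗ [6, -6, 3], so rank(T) ≤ 2.
These bounds meet, so rank(T) = 2.
Check entry T[2,2,1] = 18: (0)·(-1)·(1) + (3)·(-1)·(-6) = 18.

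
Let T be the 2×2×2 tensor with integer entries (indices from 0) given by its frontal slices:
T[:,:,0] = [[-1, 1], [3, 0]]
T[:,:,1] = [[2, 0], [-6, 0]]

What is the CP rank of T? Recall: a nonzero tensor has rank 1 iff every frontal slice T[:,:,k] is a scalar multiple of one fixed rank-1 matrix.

2

Lower bound: in the mode-3 unfolding of T (rows indexed by k, columns by (i,j)) the 2×2 minor on rows k ∈ {0, 1}, columns (i,j) ∈ {(0,0), (0,1)} is det [[-1, 1], [2, 0]] = -2 ≠ 0, so that unfolding has rank ≥ 2 and hence rank(T) ≥ 2 (CP rank is at least every unfolding rank, though it can be larger).
Upper bound: with S_k = T[:,:,k], the two rank-1 terms a₁b₁ᵀ, a₂b₂ᵀ are the rank-1 members of the pencil x·S₀ + y·S₁.
det(x·S₀ + y·S₁) is −3·x² + 6·xy = (-3)·(x − 2·y)(x), vanishing at (x:y) = (2:1) and (0:1).
M₁ = 2·S₀ + S₁ = [[0, 2], [0, 0]] = 2·[1, 0][0, 1]ᵀ and M₂ = S₁ = [[2, 0], [-6, 0]] = 2·[1, -3][1, 0]ᵀ, so take a₁ = [1, 0], b₁ = [0, 1], a₂ = [1, -3], b₂ = [1, 0].
Each slice is an integer combination of E₁ = a₁b₁ᵀ and E₂ = a₂b₂ᵀ: S₀ = E₁ − E₂, S₁ = 2·E₂; reading off coefficients, c₁ = [1, 0] and c₂ = [-1, 2].
Hence T = [1, 0] ⊗ [0, 1] ⊗ [1, 0] + [1, -3] ⊗ [1, 0] ⊗ [-1, 2], so rank(T) ≤ 2.
These bounds meet, so rank(T) = 2.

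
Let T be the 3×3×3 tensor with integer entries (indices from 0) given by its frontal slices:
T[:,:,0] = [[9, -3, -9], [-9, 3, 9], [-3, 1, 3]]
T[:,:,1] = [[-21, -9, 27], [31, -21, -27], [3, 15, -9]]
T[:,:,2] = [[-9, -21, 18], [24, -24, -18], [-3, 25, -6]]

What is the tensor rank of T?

Lower bound: the mode-2 unfolding of T (rows indexed by j, columns by (i,k) = (0,0), (0,1), (0,2), (1,0), (1,1), (1,2), (2,0), (2,1), (2,2)) is [[9, -21, -9, -9, 31, 24, -3, 3, -3], [-3, -9, -21, 3, -21, -24, 1, 15, 25], [-9, 27, 18, 9, -27, -18, 3, -9, -6]].
There the 2×2 minor on rows j ∈ {0, 1}, columns (i,k) ∈ {(0,0), (0,1)} is det [[9, -21], [-3, -9]] = -144 ≠ 0, so this unfolding has rank ≥ 2; CP rank is at least every unfolding rank, so rank(T) ≥ 2. (Unfolding ranks only ever bound the CP rank from below — rank(T) can be strictly larger than all of them — so the matching upper bound has to come from an explicit 2-term decomposition.)
Upper bound — finding two terms. Write S_k = T[:,:,k] for the frontal slices: S₀ = [[9, -3, -9], [-9, 3, 9], [-3, 1, 3]], S₁ = [[-21, -9, 27], [31, -21, -27], [3, 15, -9]], S₂ = [[-9, -21, 18], [24, -24, -18], [-3, 25, -6]].
If T = a₁ ⊗ b₁ ⊗ c₁ + a₂ ⊗ b₂ ⊗ c₂ then each S_k = c₁[k]·a₁b₁ᵀ + c₂[k]·a₂b₂ᵀ. S₀ and S₁ are linearly independent, so a₁b₁ᵀ and a₂b₂ᵀ must span the same plane of matrices: they are the rank-1 matrices of the form x·S₀ + y·S₁.
The 2×2 minor of x·S₀ + y·S₁ on rows {0,1}, columns {0,1} is −240·xy + 720·y² = (-240)·(x − 3·y)(y), vanishing at (x:y) = (3:1) and (1:0).
M₁ = 3·S₀ + S₁ = [[6, -18, 0], [4, -12, 0], [-6, 18, 0]] = 2·(3, 2, -3)(1, -3, 0)ᵀ and M₂ = S₀ = [[9, -3, -9], [-9, 3, 9], [-3, 1, 3]] = (3, -3, -1)(3, -1, -3)ᵀ, so take a₁ = (3, 2, -3), b₁ = (1, -3, 0), a₂ = (3, -3, -1), b₂ = (3, -1, -3).
Each slice is an integer combination of E₁ = a₁b₁ᵀ and E₂ = a₂b₂ᵀ: S₀ = E₂, S₁ = 2·E₁ − 3·E₂, S₂ = 3·E₁ − 2·E₂; reading off coefficients, c₁ = (0, 2, 3) and c₂ = (1, -3, -2).
Hence T = (3, 2, -3) ⊗ (1, -3, 0) ⊗ (0, 2, 3) + (3, -3, -1) ⊗ (3, -1, -3) ⊗ (1, -3, -2), so rank(T) ≤ 2.
These bounds meet, so rank(T) = 2.
Check entry T[2,1,0] = 1: (-3)·(-3)·(0) + (-1)·(-1)·(1) = 1.

2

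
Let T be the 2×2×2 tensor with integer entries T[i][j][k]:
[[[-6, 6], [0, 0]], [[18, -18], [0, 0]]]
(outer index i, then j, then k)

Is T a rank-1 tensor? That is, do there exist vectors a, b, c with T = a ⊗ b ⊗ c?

If T = a ⊗ b ⊗ c then every fibre of T is a multiple of the corresponding factor, so read the factors off the fibres through the nonzero entry T[0,0,0] = -6.
The mode-1 fibre T[:,0,0] = [-6, 18] gives a = [1, -3] (primitive direction); the mode-2 fibre T[0,:,0] = [-6, 0] gives b = [1, 0]; then c[k] = T[0,0,k] / (a[0]·b[0]) = [-6, 6] / 1 = [-6, 6].
Expanding [1, -3] ⊗ [1, 0] ⊗ [-6, 6] reproduces all 8 entries of T, so T = [1, -3] ⊗ [1, 0] ⊗ [-6, 6] and rank(T) ≤ 1.
Equivalently every frontal slice T[:,:,k] is c[k] times the rank-1 matrix [1, -3] ⊗ [1, 0]. So T has rank 1 (it is nonzero).

Yes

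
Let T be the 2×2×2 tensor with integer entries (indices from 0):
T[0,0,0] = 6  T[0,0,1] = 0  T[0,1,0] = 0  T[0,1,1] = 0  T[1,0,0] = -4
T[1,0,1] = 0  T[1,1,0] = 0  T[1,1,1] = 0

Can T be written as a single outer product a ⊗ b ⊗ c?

Yes

If T = a ⊗ b ⊗ c then every fibre of T is a multiple of the corresponding factor, so read the factors off the fibres through the nonzero entry T[0,0,0] = 6.
The mode-1 fibre T[:,0,0] = [6, -4] gives a = (3, -2) (primitive direction); the mode-2 fibre T[0,:,0] = [6, 0] gives b = (1, 0); then c[k] = T[0,0,k] / (a[0]·b[0]) = [6, 0] / 3 = (2, 0).
Expanding (3, -2) ⊗ (1, 0) ⊗ (2, 0) reproduces all 8 entries of T, so T = (3, -2) ⊗ (1, 0) ⊗ (2, 0) and rank(T) ≤ 1.
Equivalently every frontal slice T[:,:,k] is c[k] times the rank-1 matrix (3, -2) ⊗ (1, 0). So T has rank 1 (it is nonzero).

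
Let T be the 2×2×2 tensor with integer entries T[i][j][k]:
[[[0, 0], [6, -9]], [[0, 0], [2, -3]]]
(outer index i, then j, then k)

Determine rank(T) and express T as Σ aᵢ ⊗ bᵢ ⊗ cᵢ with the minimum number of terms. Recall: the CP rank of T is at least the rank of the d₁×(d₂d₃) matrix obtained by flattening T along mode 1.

Lower bound: T ≠ 0 (e.g. T[0,1,0] = 6), so rank(T) ≥ 1.
Upper bound: if T = a ⊗ b ⊗ c then every fibre of T is a multiple of the corresponding factor, so read the factors off the fibres through the nonzero entry T[0,1,0] = 6.
The mode-1 fibre T[:,1,0] = [6, 2] gives a = [3, 1] (primitive direction); the mode-2 fibre T[0,:,0] = [0, 6] gives b = [0, 1]; then c[k] = T[0,1,k] / (a[0]·b[1]) = [6, -9] / 3 = [2, -3].
Expanding [3, 1] ⊗ [0, 1] ⊗ [2, -3] reproduces all 8 entries of T, so T = [3, 1] ⊗ [0, 1] ⊗ [2, -3] and rank(T) ≤ 1.
These bounds meet, so rank(T) = 1.

rank(T) = 1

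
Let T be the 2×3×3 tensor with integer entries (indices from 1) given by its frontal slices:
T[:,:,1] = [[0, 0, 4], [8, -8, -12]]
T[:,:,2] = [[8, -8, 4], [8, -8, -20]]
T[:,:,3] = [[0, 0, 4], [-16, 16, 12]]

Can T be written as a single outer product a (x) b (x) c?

No

The mode-3 unfolding of T (rows indexed by k, columns by (i,j) = (1,1), (1,2), (1,3), (2,1), (2,2), (2,3)) is [[0, 0, 4, 8, -8, -12], [8, -8, 4, 8, -8, -20], [0, 0, 4, -16, 16, 12]].
There the 3×3 minor on rows k ∈ {1, 2, 3}, columns (i,j) ∈ {(1,1), (1,3), (2,1)} is det [[0, 4, 8], [8, 4, 8], [0, 4, -16]] = 768 ≠ 0, so this unfolding has rank ≥ 3; CP rank is at least every unfolding rank, so rank(T) ≥ 3.
In particular rank(T) ≥ 3 > 1, so T is not rank-1.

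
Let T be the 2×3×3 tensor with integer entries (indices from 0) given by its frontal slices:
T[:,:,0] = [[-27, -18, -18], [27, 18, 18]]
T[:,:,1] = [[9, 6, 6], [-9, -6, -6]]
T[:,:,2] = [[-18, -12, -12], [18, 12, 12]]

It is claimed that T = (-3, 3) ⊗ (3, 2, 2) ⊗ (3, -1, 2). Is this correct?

Reconstruct entrywise from the claimed factors. For example, T[0,2,1] = 6 and Σₗ aₗ[0]bₗ[2]cₗ[1] = (-3)·(2)·(-1) = 6; checking all 18 entries, every one matches. The claim holds.

Yes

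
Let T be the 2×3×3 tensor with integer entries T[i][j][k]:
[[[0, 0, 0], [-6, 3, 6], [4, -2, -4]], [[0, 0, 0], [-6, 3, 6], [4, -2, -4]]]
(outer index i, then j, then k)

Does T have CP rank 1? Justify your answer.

If T = a ⊗ b ⊗ c then every fibre of T is a multiple of the corresponding factor, so read the factors off the fibres through the nonzero entry T[0,1,0] = -6.
The mode-1 fibre T[:,1,0] = [-6, -6] gives a = [1, 1] (primitive direction); the mode-2 fibre T[0,:,0] = [0, -6, 4] gives b = [0, 3, -2]; then c[k] = T[0,1,k] / (a[0]·b[1]) = [-6, 3, 6] / 3 = [-2, 1, 2].
Expanding [1, 1] ⊗ [0, 3, -2] ⊗ [-2, 1, 2] reproduces all 18 entries of T, so T = [1, 1] ⊗ [0, 3, -2] ⊗ [-2, 1, 2] and rank(T) ≤ 1.
Equivalently every frontal slice T[:,:,k] is c[k] times the rank-1 matrix [1, 1] ⊗ [0, 3, -2]. So T has rank 1 (it is nonzero).

Yes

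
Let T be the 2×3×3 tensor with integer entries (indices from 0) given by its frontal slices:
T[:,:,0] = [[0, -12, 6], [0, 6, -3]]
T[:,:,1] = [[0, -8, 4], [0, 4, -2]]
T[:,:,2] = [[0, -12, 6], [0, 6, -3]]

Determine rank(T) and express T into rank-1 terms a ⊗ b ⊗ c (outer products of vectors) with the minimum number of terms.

Lower bound: T ≠ 0 (e.g. T[0,1,0] = -12), so rank(T) ≥ 1.
Upper bound: the mode-1 fibre T[:,1,0] = [-12, 6] gives a = [2, -1] (primitive direction); the mode-2 fibre T[0,:,0] = [0, -12, 6] gives b = [0, 2, -1]; then c[k] = T[0,1,k] / (a[0]·b[1]) = [-12, -8, -12] / 4 = [-3, -2, -3].
Expanding [2, -1] ⊗ [0, 2, -1] ⊗ [-3, -2, -3] reproduces all 18 entries of T, so T = [2, -1] ⊗ [0, 2, -1] ⊗ [-3, -2, -3] and rank(T) ≤ 1.
These bounds meet, so rank(T) = 1.

rank(T) = 1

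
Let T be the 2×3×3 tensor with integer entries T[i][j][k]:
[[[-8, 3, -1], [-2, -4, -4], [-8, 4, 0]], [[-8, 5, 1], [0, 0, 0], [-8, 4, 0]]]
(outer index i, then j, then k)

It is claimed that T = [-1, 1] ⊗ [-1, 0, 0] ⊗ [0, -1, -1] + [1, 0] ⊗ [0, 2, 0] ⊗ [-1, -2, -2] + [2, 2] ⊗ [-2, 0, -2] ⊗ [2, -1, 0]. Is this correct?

Yes

Reconstruct entrywise from the claimed factors. For example, T[0,1,2] = -4 and Σₗ aₗ[0]bₗ[1]cₗ[2] = (-1)·(0)·(-1) + (1)·(2)·(-2) + (2)·(0)·(0) = -4; checking all 18 entries, every one matches. The claim holds.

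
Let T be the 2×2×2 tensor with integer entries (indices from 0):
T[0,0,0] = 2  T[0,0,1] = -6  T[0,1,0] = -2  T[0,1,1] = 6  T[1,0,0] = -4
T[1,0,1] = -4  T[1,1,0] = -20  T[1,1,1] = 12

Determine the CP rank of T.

2

Lower bound: in the mode-2 unfolding of T (rows indexed by j, columns by (i,k)) the 2×2 minor on rows j ∈ {0, 1}, columns (i,k) ∈ {(0,0), (1,0)} is det [[2, -4], [-2, -20]] = -48 ≠ 0, so that unfolding has rank ≥ 2 and hence rank(T) ≥ 2 (CP rank is at least every unfolding rank, though it can be larger).
Upper bound: with S_k = T[:,:,k], the two rank-1 terms a₁b₁ᵀ, a₂b₂ᵀ are the rank-1 members of the pencil x·S₀ + y·S₁.
det(x·S₀ + y·S₁) is −48·x² + 160·xy − 48·y² = (-16)·(x − 3·y)(3·x − y), vanishing at (x:y) = (3:1) and (1:3).
M₁ = 3·S₀ + S₁ = [[0, 0], [-16, -48]] = (-16)·(0, 1)(1, 3)ᵀ and M₂ = S₀ + 3·S₁ = [[-16, 16], [-16, 16]] = (-16)·(1, 1)(1, -1)ᵀ, so take a₁ = (0, 1), b₁ = (1, 3), a₂ = (1, 1), b₂ = (1, -1).
Each slice is an integer combination of E₁ = a₁b₁ᵀ and E₂ = a₂b₂ᵀ: S₀ = −6·E₁ + 2·E₂, S₁ = 2·E₁ − 6·E₂; reading off coefficients, c₁ = (-6, 2) and c₂ = (2, -6).
Hence T = (0, 1) ⊗ (1, 3) ⊗ (-6, 2) + (1, 1) ⊗ (1, -1) ⊗ (2, -6), so rank(T) ≤ 2.
These bounds meet, so rank(T) = 2.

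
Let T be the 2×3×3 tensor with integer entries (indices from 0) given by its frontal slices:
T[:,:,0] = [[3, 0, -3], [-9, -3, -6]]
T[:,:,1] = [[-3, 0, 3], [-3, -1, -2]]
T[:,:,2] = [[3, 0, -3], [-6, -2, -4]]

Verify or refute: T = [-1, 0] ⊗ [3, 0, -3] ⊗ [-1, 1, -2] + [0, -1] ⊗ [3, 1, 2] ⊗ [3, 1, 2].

Reconstruct entry (0,0,2) from the claimed factors: Σₗ aₗ[0]bₗ[0]cₗ[2] = (-1)·(3)·(-2) + (0)·(3)·(2) = 6, but T[0,0,2] = 3. The claim is false.

No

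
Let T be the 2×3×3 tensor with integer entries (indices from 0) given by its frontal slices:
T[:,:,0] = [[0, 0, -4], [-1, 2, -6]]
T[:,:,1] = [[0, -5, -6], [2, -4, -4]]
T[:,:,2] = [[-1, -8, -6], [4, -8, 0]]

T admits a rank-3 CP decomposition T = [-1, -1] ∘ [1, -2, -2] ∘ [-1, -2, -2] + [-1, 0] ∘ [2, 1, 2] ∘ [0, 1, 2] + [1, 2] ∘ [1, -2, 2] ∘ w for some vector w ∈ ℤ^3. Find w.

w = [-1, 0, 1]

Subtract the known terms from T to get the rank-1 residual R = [1, 2] ∘ [1, -2, 2] ∘ w, so R[i,j,k] = a[i]·b[j]·w[k]. Pick indices with nonzero a[0]·b[0] = (1)·(1) = 1. Only the fibre through (0,0,·) is needed: R[0,0,:] = T[0,0,:] − Σₗ aₗ[0]bₗ[0]cₗ = [0, 0, -1] − (-1)·(1)·[-1, -2, -2] − (-1)·(2)·[0, 1, 2] = [-1, 0, 1]. Then w[k] = R[0,0,k] / 1 for each k, giving w = [-1, 0, 1] / 1 = [-1, 0, 1].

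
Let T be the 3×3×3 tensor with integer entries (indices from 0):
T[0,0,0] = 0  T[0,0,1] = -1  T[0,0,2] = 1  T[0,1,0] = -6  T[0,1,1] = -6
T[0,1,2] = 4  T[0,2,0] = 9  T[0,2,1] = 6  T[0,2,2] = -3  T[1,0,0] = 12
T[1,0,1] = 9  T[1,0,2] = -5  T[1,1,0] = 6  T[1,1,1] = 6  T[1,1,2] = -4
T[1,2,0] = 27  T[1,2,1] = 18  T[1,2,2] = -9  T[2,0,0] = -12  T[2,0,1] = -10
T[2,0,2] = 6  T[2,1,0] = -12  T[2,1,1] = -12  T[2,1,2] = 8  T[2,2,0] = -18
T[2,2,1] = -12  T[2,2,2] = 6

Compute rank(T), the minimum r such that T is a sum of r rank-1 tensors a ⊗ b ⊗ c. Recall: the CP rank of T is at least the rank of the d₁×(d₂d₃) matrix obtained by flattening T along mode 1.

2

Lower bound: the mode-1 unfolding of T (rows indexed by i, columns by (j,k) = (0,0), (0,1), (0,2), (1,0), (1,1), (1,2), (2,0), (2,1), (2,2)) is [[0, -1, 1, -6, -6, 4, 9, 6, -3], [12, 9, -5, 6, 6, -4, 27, 18, -9], [-12, -10, 6, -12, -12, 8, -18, -12, 6]].
There the 2×2 minor on rows i ∈ {0, 1}, columns (j,k) ∈ {(0,0), (0,1)} is det [[0, -1], [12, 9]] = 12 ≠ 0, so this unfolding has rank ≥ 2; CP rank is at least every unfolding rank, so rank(T) ≥ 2. (Unfolding ranks only ever bound the CP rank from below — rank(T) can be strictly larger than all of them — so the matching upper bound has to come from an explicit 2-term decomposition.)
Upper bound — finding two terms. Write S_k = T[:,:,k] for the frontal slices: S₀ = [[0, -6, 9], [12, 6, 27], [-12, -12, -18]], S₁ = [[-1, -6, 6], [9, 6, 18], [-10, -12, -12]], S₂ = [[1, 4, -3], [-5, -4, -9], [6, 8, 6]].
If T = a₁ ⊗ b₁ ⊗ c₁ + a₂ ⊗ b₂ ⊗ c₂ then each S_k = c₁[k]·a₁b₁ᵀ + c₂[k]·a₂b₂ᵀ. S₀ and S₁ are linearly independent, so a₁b₁ᵀ and a₂b₂ᵀ must span the same plane of matrices: they are the rank-1 matrices of the form x·S₀ + y·S₁.
The 2×2 minor of x·S₀ + y·S₁ on rows {0,1}, columns {0,1} is 72·x² + 120·xy + 48·y² = 24·(3·x + 2·y)(x + y), vanishing at (x:y) = (2:-3) and (1:-1).
M₁ = 2·S₀ − 3·S₁ = [[3, 6, 0], [-3, -6, 0], [6, 12, 0]] = 3·(1, -1, 2)(1, 2, 0)ᵀ and M₂ = S₀ − S₁ = [[1, 0, 3], [3, 0, 9], [-2, 0, -6]] = (1, 3, -2)(1, 0, 3)ᵀ, so take a₁ = (1, -1, 2), b₁ = (1, 2, 0), a₂ = (1, 3, -2), b₂ = (1, 0, 3).
Each slice is an integer combination of E₁ = a₁b₁ᵀ and E₂ = a₂b₂ᵀ: S₀ = −3·E₁ + 3·E₂, S₁ = −3·E₁ + 2·E₂, S₂ = 2·E₁ − E₂; reading off coefficients, c₁ = (-3, -3, 2) and c₂ = (3, 2, -1).
Hence T = (1, -1, 2) ⊗ (1, 2, 0) ⊗ (-3, -3, 2) + (1, 3, -2) ⊗ (1, 0, 3) ⊗ (3, 2, -1), so rank(T) ≤ 2.
These bounds meet, so rank(T) = 2.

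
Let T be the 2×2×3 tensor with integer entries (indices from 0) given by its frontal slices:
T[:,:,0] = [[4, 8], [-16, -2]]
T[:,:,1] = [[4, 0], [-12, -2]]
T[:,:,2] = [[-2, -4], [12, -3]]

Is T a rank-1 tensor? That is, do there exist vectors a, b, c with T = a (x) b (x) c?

No

The mode-3 unfolding of T (rows indexed by k, columns by (i,j) = (0,0), (0,1), (1,0), (1,1)) is [[4, 8, -16, -2], [4, 0, -12, -2], [-2, -4, 12, -3]].
There the 3×3 minor on rows k ∈ {0, 1, 2}, columns (i,j) ∈ {(0,0), (0,1), (1,0)} is det [[4, 8, -16], [4, 0, -12], [-2, -4, 12]] = -128 ≠ 0, so this unfolding has rank ≥ 3; CP rank is at least every unfolding rank, so rank(T) ≥ 3.
In particular rank(T) ≥ 3 > 1, so T is not rank-1.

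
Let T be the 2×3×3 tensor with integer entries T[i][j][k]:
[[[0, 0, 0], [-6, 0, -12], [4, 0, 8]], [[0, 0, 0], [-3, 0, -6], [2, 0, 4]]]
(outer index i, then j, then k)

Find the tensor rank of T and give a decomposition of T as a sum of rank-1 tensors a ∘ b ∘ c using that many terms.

Lower bound: T ≠ 0 (e.g. T[0,1,0] = -6), so rank(T) ≥ 1.
Upper bound: if T = a ∘ b ∘ c then every fibre of T is a multiple of the corresponding factor, so read the factors off the fibres through the nonzero entry T[0,1,0] = -6.
The mode-1 fibre T[:,1,0] = [-6, -3] gives a = [2, 1] (primitive direction); the mode-2 fibre T[0,:,0] = [0, -6, 4] gives b = [0, 3, -2]; then c[k] = T[0,1,k] / (a[0]·b[1]) = [-6, 0, -12] / 6 = [-1, 0, -2].
Expanding [2, 1] ∘ [0, 3, -2] ∘ [-1, 0, -2] reproduces all 18 entries of T, so T = [2, 1] ∘ [0, 3, -2] ∘ [-1, 0, -2] and rank(T) ≤ 1.
These bounds meet, so rank(T) = 1.

rank(T) = 1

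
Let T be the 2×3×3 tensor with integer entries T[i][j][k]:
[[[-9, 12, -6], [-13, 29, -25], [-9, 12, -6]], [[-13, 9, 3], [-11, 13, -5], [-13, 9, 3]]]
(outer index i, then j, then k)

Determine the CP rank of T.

Lower bound: the mode-2 unfolding of T (rows indexed by j, columns by (i,k) = (0,0), (0,1), (0,2), (1,0), (1,1), (1,2)) is [[-9, 12, -6, -13, 9, 3], [-13, 29, -25, -11, 13, -5], [-9, 12, -6, -13, 9, 3]].
There the 2×2 minor on rows j ∈ {0, 1}, columns (i,k) ∈ {(0,0), (0,1)} is det [[-9, 12], [-13, 29]] = -105 ≠ 0, so this unfolding has rank ≥ 2; CP rank is at least every unfolding rank, so rank(T) ≥ 2. (Unfolding ranks only ever bound the CP rank from below — rank(T) can be strictly larger than all of them — so the matching upper bound has to come from an explicit 2-term decomposition.)
Upper bound — finding two terms. Write S_k = T[:,:,k] for the frontal slices: S₀ = [[-9, -13, -9], [-13, -11, -13]], S₁ = [[12, 29, 12], [9, 13, 9]], S₂ = [[-6, -25, -6], [3, -5, 3]].
If T = a₁ ⊗ b₁ ⊗ c₁ + a₂ ⊗ b₂ ⊗ c₂ then each S_k = c₁[k]·a₁b₁ᵀ + c₂[k]·a₂b₂ᵀ. S₀ and S₁ are linearly independent, so a₁b₁ᵀ and a₂b₂ᵀ must span the same plane of matrices: they are the rank-1 matrices of the form x·S₀ + y·S₁.
The 2×2 minor of x·S₀ + y·S₁ on rows {0,1}, columns {0,1} is −70·x² + 245·xy − 105·y² = (-35)·(x − 3·y)(2·x − y), vanishing at (x:y) = (3:1) and (1:2).
M₁ = 3·S₀ + S₁ = [[-15, -10, -15], [-30, -20, -30]] = (-5)·[1, 2][3, 2, 3]ᵀ and M₂ = S₀ + 2·S₁ = [[15, 45, 15], [5, 15, 5]] = 5·[3, 1][1, 3, 1]ᵀ, so take a₁ = [1, 2], b₁ = [3, 2, 3], a₂ = [3, 1], b₂ = [1, 3, 1].
Each slice is an integer combination of E₁ = a₁b₁ᵀ and E₂ = a₂b₂ᵀ: S₀ = −2·E₁ − E₂, S₁ = E₁ + 3·E₂, S₂ = E₁ − 3·E₂; reading off coefficients, c₁ = [-2, 1, 1] and c₂ = [-1, 3, -3].
Hence T = [1, 2] ⊗ [3, 2, 3] ⊗ [-2, 1, 1] + [3, 1] ⊗ [1, 3, 1] ⊗ [-1, 3, -3], so rank(T) ≤ 2.
These bounds meet, so rank(T) = 2.
Check entry T[1,2,2] = 3: (2)·(3)·(1) + (1)·(1)·(-3) = 3.

2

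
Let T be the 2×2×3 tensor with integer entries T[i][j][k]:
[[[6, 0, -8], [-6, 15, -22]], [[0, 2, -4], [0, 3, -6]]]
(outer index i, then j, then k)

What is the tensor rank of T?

2

Lower bound: the mode-1 unfolding of T (rows indexed by i, columns by (j,k) = (0,0), (0,1), (0,2), (1,0), (1,1), (1,2)) is [[6, 0, -8, -6, 15, -22], [0, 2, -4, 0, 3, -6]].
There the 2×2 minor on rows i ∈ {0, 1}, columns (j,k) ∈ {(0,0), (0,1)} is det [[6, 0], [0, 2]] = 12 ≠ 0, so this unfolding has rank ≥ 2; CP rank is at least every unfolding rank, so rank(T) ≥ 2. (This is only a lower bound: in general the CP rank may exceed every unfolding rank, so we still need to exhibit 2 rank-1 terms summing to T.)
Upper bound — finding two terms. Write S_k = T[:,:,k] for the frontal slices: S₀ = [[6, -6], [0, 0]], S₁ = [[0, 15], [2, 3]], S₂ = [[-8, -22], [-4, -6]].
If T = a₁ ∘ b₁ ∘ c₁ + a₂ ∘ b₂ ∘ c₂ then each S_k = c₁[k]·a₁b₁ᵀ + c₂[k]·a₂b₂ᵀ. S₀ and S₁ are linearly independent, so a₁b₁ᵀ and a₂b₂ᵀ must span the same plane of matrices: they are the rank-1 matrices of the form x·S₀ + y·S₁.
det(x·S₀ + y·S₁) is 30·xy − 30·y² = 30·(x − y)(y), vanishing at (x:y) = (1:1) and (1:0).
M₁ = S₀ + S₁ = [[6, 9], [2, 3]] = (3, 1)(2, 3)ᵀ and M₂ = S₀ = [[6, -6], [0, 0]] = 6·(1, 0)(1, -1)ᵀ, so take a₁ = (3, 1), b₁ = (2, 3), a₂ = (1, 0), b₂ = (1, -1).
Each slice is an integer combination of E₁ = a₁b₁ᵀ and E₂ = a₂b₂ᵀ: S₀ = 6·E₂, S₁ = E₁ − 6·E₂, S₂ = −2·E₁ + 4·E₂; reading off coefficients, c₁ = (0, 1, -2) and c₂ = (6, -6, 4).
Hence T = (3, 1) ∘ (2, 3) ∘ (0, 1, -2) + (1, 0) ∘ (1, -1) ∘ (6, -6, 4), so rank(T) ≤ 2.
These bounds meet, so rank(T) = 2.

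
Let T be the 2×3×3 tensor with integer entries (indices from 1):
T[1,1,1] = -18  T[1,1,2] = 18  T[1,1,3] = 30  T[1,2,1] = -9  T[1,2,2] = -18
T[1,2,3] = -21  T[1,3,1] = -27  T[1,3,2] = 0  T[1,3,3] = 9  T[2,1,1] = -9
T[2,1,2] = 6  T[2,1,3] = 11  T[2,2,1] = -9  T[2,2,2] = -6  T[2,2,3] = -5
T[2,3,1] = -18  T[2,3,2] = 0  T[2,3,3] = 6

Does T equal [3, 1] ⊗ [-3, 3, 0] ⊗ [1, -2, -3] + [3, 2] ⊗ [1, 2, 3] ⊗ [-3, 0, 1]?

Reconstruct entrywise from the claimed factors. For example, T[1,3,2] = 0 and Σₗ aₗ[1]bₗ[3]cₗ[2] = (3)·(0)·(-2) + (3)·(3)·(0) = 0; checking all 18 entries, every one matches. The claim holds.

Yes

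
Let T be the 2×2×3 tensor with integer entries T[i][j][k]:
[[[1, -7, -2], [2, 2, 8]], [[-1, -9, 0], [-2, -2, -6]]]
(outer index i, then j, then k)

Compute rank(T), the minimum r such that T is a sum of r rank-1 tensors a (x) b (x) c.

3

Lower bound: the mode-3 unfolding of T (rows indexed by k, columns by (i,j) = (0,0), (0,1), (1,0), (1,1)) is [[1, 2, -1, -2], [-7, 2, -9, -2], [-2, 8, 0, -6]].
There the 3×3 minor on rows k ∈ {0, 1, 2}, columns (i,j) ∈ {(0,0), (0,1), (1,0)} is det [[1, 2, -1], [-7, 2, -9], [-2, 8, 0]] = 160 ≠ 0, so this unfolding has rank ≥ 3; CP rank is at least every unfolding rank, so rank(T) ≥ 3. (Unfolding ranks only ever bound the CP rank from below — rank(T) can be strictly larger than all of them — so the matching upper bound has to come from an explicit 3-term decomposition.)
Upper bound: T is a sum of 3 rank-1 terms, T = (1, -1) (x) (1, 2) (x) (1, 1, 2) + (1, 1) (x) (1, 0) (x) (0, -8, 0) + (2, -1) (x) (1, -1) (x) (0, 0, -2) (written with every a and b primitive with positive leading entry and the scale carried by c; CP decompositions are not unique, and this one is verified by expanding entrywise), so rank(T) ≤ 3.
These bounds meet, so rank(T) = 3.
Check entry T[0,1,1] = 2: (1)·(2)·(1) + (1)·(0)·(-8) + (2)·(-1)·(0) = 2.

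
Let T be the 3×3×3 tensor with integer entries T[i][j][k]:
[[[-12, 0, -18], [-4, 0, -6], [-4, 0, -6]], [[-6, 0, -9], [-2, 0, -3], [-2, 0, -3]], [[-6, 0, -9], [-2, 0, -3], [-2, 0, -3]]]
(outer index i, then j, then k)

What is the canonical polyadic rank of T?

Lower bound: T ≠ 0 (e.g. T[0,0,0] = -12), so rank(T) ≥ 1.
Upper bound: if T = a ⊗ b ⊗ c then every fibre of T is a multiple of the corresponding factor, so read the factors off the fibres through the nonzero entry T[0,0,0] = -12.
The mode-1 fibre T[:,0,0] = [-12, -6, -6] gives a = (2, 1, 1) (primitive direction); the mode-2 fibre T[0,:,0] = [-12, -4, -4] gives b = (3, 1, 1); then c[k] = T[0,0,k] / (a[0]·b[0]) = [-12, 0, -18] / 6 = (-2, 0, -3).
Expanding (2, 1, 1) ⊗ (3, 1, 1) ⊗ (-2, 0, -3) reproduces all 27 entries of T, so T = (2, 1, 1) ⊗ (3, 1, 1) ⊗ (-2, 0, -3) and rank(T) ≤ 1.
These bounds meet, so rank(T) = 1.

1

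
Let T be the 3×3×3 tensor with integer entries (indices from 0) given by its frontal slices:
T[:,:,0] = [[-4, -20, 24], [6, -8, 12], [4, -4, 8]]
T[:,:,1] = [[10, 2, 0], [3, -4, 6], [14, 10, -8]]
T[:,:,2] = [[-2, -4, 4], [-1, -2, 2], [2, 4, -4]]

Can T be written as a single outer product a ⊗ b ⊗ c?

The mode-1 unfolding of T (rows indexed by i, columns by (j,k) = (0,0), (0,1), (0,2), (1,0), (1,1), (1,2), (2,0), (2,1), (2,2)) is [[-4, 10, -2, -20, 2, -4, 24, 0, 4], [6, 3, -1, -8, -4, -2, 12, 6, 2], [4, 14, 2, -4, 10, 4, 8, -8, -4]].
There the 3×3 minor on rows i ∈ {0, 1, 2}, columns (j,k) ∈ {(0,0), (0,1), (0,2)} is det [[-4, 10, -2], [6, 3, -1], [4, 14, 2]] = -384 ≠ 0, so this unfolding has rank ≥ 3; CP rank is at least every unfolding rank, so rank(T) ≥ 3.
In particular rank(T) ≥ 3 > 1, so T is not rank-1.

No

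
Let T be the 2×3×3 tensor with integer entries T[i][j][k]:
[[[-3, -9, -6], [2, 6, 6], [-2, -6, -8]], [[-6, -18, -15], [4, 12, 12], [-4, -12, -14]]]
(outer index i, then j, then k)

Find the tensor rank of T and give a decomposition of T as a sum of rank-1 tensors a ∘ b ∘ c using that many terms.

rank(T) = 2

Lower bound: the mode-3 unfolding of T (rows indexed by k, columns by (i,j) = (0,0), (0,1), (0,2), (1,0), (1,1), (1,2)) is [[-3, 2, -2, -6, 4, -4], [-9, 6, -6, -18, 12, -12], [-6, 6, -8, -15, 12, -14]].
There the 2×2 minor on rows k ∈ {0, 2}, columns (i,j) ∈ {(0,0), (0,1)} is det [[-3, 2], [-6, 6]] = -6 ≠ 0, so this unfolding has rank ≥ 2; CP rank is at least every unfolding rank, so rank(T) ≥ 2. (This is only a lower bound: in general the CP rank may exceed every unfolding rank, so we still need to exhibit 2 rank-1 terms summing to T.)
Upper bound — finding two terms. Write S_k = T[:,:,k] for the frontal slices: S₀ = [[-3, 2, -2], [-6, 4, -4]], S₁ = [[-9, 6, -6], [-18, 12, -12]], S₂ = [[-6, 6, -8], [-15, 12, -14]].
If T = a₁ ∘ b₁ ∘ c₁ + a₂ ∘ b₂ ∘ c₂ then each S_k = c₁[k]·a₁b₁ᵀ + c₂[k]·a₂b₂ᵀ. S₀ and S₂ are linearly independent, so a₁b₁ᵀ and a₂b₂ᵀ must span the same plane of matrices: they are the rank-1 matrices of the form x·S₀ + y·S₂.
The 2×2 minor of x·S₀ + y·S₂ on rows {0,1}, columns {0,1} is 6·xy + 18·y² = 6·(x + 3·y)(y), vanishing at (x:y) = (3:-1) and (1:0).
M₁ = 3·S₀ − S₂ = [[-3, 0, 2], [-3, 0, 2]] = −(1, 1)(3, 0, -2)ᵀ and M₂ = S₀ = [[-3, 2, -2], [-6, 4, -4]] = −(1, 2)(3, -2, 2)ᵀ, so take a₁ = (1, 1), b₁ = (3, 0, -2), a₂ = (1, 2), b₂ = (3, -2, 2).
Each slice is an integer combination of E₁ = a₁b₁ᵀ and E₂ = a₂b₂ᵀ: S₀ = −E₂, S₁ = −3·E₂, S₂ = E₁ − 3·E₂; reading off coefficients, c₁ = (0, 0, 1) and c₂ = (-1, -3, -3).
Hence T = (1, 1) ∘ (3, 0, -2) ∘ (0, 0, 1) + (1, 2) ∘ (3, -2, 2) ∘ (-1, -3, -3), so rank(T) ≤ 2.
These bounds meet, so rank(T) = 2.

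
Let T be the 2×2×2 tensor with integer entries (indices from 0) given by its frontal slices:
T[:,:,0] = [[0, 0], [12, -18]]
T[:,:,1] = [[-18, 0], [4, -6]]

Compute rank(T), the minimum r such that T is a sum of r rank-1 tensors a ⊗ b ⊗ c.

Lower bound: the mode-3 unfolding of T (rows indexed by k, columns by (i,j) = (0,0), (0,1), (1,0), (1,1)) is [[0, 0, 12, -18], [-18, 0, 4, -6]].
There the 2×2 minor on rows k ∈ {0, 1}, columns (i,j) ∈ {(0,0), (1,0)} is det [[0, 12], [-18, 4]] = 216 ≠ 0, so this unfolding has rank ≥ 2; CP rank is at least every unfolding rank, so rank(T) ≥ 2. (Flattening ranks never certify an upper bound on CP rank; for that we must actually write T with 2 rank-1 terms.)
Upper bound — finding two terms. Write S_k = T[:,:,k] for the frontal slices: S₀ = [[0, 0], [12, -18]], S₁ = [[-18, 0], [4, -6]].
If T = a₁ ⊗ b₁ ⊗ c₁ + a₂ ⊗ b₂ ⊗ c₂ then each S_k = c₁[k]·a₁b₁ᵀ + c₂[k]·a₂b₂ᵀ. S₀ and S₁ are linearly independent, so a₁b₁ᵀ and a₂b₂ᵀ must span the same plane of matrices: they are the rank-1 matrices of the form x·S₀ + y·S₁.
det(x·S₀ + y·S₁) is 324·xy + 108·y² = 108·(y)(3·x + y), vanishing at (x:y) = (1:0) and (1:-3).
M₁ = S₀ = [[0, 0], [12, -18]] = 6·[0, 1][2, -3]ᵀ and M₂ = S₀ − 3·S₁ = [[54, 0], [0, 0]] = 54·[1, 0][1, 0]ᵀ, so take a₁ = [0, 1], b₁ = [2, -3], a₂ = [1, 0], b₂ = [1, 0].
Each slice is an integer combination of E₁ = a₁b₁ᵀ and E₂ = a₂b₂ᵀ: S₀ = 6·E₁, S₁ = 2·E₁ − 18·E₂; reading off coefficients, c₁ = [6, 2] and c₂ = [0, -18].
Hence T = [0, 1] ⊗ [2, -3] ⊗ [6, 2] + [1, 0] ⊗ [1, 0] ⊗ [0, -18], so rank(T) ≤ 2.
These bounds meet, so rank(T) = 2.
Check entry T[0,1,1] = 0: (0)·(-3)·(2) + (1)·(0)·(-18) = 0.

2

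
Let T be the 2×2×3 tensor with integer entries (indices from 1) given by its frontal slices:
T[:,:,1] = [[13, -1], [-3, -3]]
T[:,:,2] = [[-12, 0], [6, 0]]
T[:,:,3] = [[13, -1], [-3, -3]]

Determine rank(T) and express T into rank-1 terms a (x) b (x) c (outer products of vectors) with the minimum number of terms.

rank(T) = 2

Lower bound: in the mode-1 unfolding of T (rows indexed by i, columns by (j,k)) the 2×2 minor on rows i ∈ {1, 2}, columns (j,k) ∈ {(1,1), (1,2)} is det [[13, -12], [-3, 6]] = 42 ≠ 0, so that unfolding has rank ≥ 2 and hence rank(T) ≥ 2 (CP rank is at least every unfolding rank, though it can be larger).
Upper bound: with S_k = T[:,:,k], the two rank-1 terms a₁b₁ᵀ, a₂b₂ᵀ are the rank-1 members of the pencil x·S₁ + y·S₂.
det(x·S₁ + y·S₂) is −42·x² + 42·xy = (-42)·(x − y)(x), vanishing at (x:y) = (1:1) and (0:1).
M₁ = S₁ + S₂ = [[1, -1], [3, -3]] = (1, 3)(1, -1)ᵀ and M₂ = S₂ = [[-12, 0], [6, 0]] = (-6)·(2, -1)(1, 0)ᵀ, so take a₁ = (1, 3), b₁ = (1, -1), a₂ = (2, -1), b₂ = (1, 0).
Each slice is an integer combination of E₁ = a₁b₁ᵀ and E₂ = a₂b₂ᵀ: S₁ = E₁ + 6·E₂, S₂ = −6·E₂, S₃ = E₁ + 6·E₂; reading off coefficients, c₁ = (1, 0, 1) and c₂ = (6, -6, 6).
Hence T = (1, 3) (x) (1, -1) (x) (1, 0, 1) + (2, -1) (x) (1, 0) (x) (6, -6, 6), so rank(T) ≤ 2.
These bounds meet, so rank(T) = 2.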